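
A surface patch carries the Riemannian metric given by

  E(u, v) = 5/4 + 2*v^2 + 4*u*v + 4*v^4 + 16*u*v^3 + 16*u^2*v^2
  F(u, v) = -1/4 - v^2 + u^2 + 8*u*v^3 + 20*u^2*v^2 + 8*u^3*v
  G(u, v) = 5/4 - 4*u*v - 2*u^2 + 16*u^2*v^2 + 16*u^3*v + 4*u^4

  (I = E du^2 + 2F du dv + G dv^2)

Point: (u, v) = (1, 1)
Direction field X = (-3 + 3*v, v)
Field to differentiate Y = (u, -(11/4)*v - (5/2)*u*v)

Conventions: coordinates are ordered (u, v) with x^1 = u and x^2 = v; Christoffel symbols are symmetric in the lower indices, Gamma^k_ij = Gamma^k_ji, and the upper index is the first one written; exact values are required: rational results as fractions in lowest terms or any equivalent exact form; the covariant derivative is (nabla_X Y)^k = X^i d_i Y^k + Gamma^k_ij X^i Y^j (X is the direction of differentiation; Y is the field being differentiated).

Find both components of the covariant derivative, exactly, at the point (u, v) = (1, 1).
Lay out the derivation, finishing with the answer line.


E = 173/4, F = 143/4, G = 125/4 at the point
E_u = 52, E_v = 104, F_u = 74, F_v = 70, G_u = 88, G_v = 44
EG - F^2 = 147/2;  g^inv = (2/147) * [[125/4, -143/4], [-143/4, 173/4]]
first-kind symbols [ij,l] = (1/2)(d_i g_jl + d_j g_il - d_l g_ij): [uu,u] = E_u/2 = 26, [uu,v] = F_u - E_v/2 = 22, [uv,u] = E_v/2 = 52, [uv,v] = G_u/2 = 44, [vv,u] = F_v - G_u/2 = 26, [vv,v] = G_v/2 = 22
Gamma^u_ij = (G*[ij,u] - F*[ij,v])/(EG - F^2), Gamma^v_ij = (E*[ij,v] - F*[ij,u])/(EG - F^2)
Gamma_uuu = 52/147, Gamma_uuv = 104/147, Gamma_uvv = 52/147, Gamma_vuu = 44/147, Gamma_vuv = 88/147, Gamma_vvv = 44/147
X = (0, 1), Y = (1, -21/4) at the point

Answer: (nabla_X Y)^u = -169/147, (nabla_X Y)^v = -3659/588


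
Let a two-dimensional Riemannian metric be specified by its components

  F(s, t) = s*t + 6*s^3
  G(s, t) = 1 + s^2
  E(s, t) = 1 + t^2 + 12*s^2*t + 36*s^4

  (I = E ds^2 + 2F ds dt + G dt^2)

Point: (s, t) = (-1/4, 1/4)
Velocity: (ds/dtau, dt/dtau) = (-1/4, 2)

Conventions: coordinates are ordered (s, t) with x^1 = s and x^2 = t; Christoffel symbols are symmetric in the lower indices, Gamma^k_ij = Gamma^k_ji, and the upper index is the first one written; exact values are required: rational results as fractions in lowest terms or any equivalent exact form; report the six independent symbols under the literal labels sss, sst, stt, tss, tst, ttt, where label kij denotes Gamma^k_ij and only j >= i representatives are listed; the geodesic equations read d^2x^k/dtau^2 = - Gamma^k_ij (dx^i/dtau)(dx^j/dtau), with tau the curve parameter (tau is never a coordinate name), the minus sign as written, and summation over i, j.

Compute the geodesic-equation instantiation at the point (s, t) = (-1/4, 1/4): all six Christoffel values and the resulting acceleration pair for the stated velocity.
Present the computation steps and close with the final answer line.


E = 89/64, F = -5/32, G = 17/16 at the point
E_s = -15/4, E_t = 5/4, F_s = 11/8, F_t = -1/4, G_s = -1/2, G_t = 0
EG - F^2 = 93/64;  g^inv = (64/93) * [[17/16, 5/32], [5/32, 89/64]]
first-kind symbols [ij,l] = (1/2)(d_i g_jl + d_j g_il - d_l g_ij): [ss,s] = E_s/2 = -15/8, [ss,t] = F_s - E_t/2 = 3/4, [st,s] = E_t/2 = 5/8, [st,t] = G_s/2 = -1/4, [tt,s] = F_t - G_s/2 = 0, [tt,t] = G_t/2 = 0
Gamma^s_ij = (G*[ij,s] - F*[ij,t])/(EG - F^2), Gamma^t_ij = (E*[ij,t] - F*[ij,s])/(EG - F^2)
Gamma_sss = -40/31, Gamma_sst = 40/93, Gamma_stt = 0, Gamma_tss = 16/31, Gamma_tst = -16/93, Gamma_ttt = 0
d^2s/dtau^2 = -(Gamma_sss*(-1/4)^2 + 2*Gamma_sst*(-1/4)*(2) + Gamma_stt*(2)^2) = 95/186
d^2t/dtau^2 = -(Gamma_tss*(-1/4)^2 + 2*Gamma_tst*(-1/4)*(2) + Gamma_ttt*(2)^2) = -19/93

Answer: Gamma_sss = -40/31, Gamma_sst = 40/93, Gamma_stt = 0, Gamma_tss = 16/31, Gamma_tst = -16/93, Gamma_ttt = 0; accelerations (d^2s/dtau^2, d^2t/dtau^2) = (95/186, -19/93)


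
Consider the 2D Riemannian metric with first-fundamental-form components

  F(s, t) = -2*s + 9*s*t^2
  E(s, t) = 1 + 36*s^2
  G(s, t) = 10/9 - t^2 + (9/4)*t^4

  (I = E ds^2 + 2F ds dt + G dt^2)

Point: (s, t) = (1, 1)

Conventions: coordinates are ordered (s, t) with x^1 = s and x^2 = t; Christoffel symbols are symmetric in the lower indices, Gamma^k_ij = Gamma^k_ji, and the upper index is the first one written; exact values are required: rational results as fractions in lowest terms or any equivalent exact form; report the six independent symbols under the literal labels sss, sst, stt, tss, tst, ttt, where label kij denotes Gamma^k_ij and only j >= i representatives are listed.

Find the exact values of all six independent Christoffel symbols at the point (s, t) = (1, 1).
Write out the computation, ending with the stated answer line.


E = 37, F = 7, G = 85/36 at the point
E_s = 72, E_t = 0, F_s = 7, F_t = 18, G_s = 0, G_t = 7
EG - F^2 = 1381/36;  g^inv = (36/1381) * [[85/36, -7], [-7, 37]]
first-kind symbols [ij,l] = (1/2)(d_i g_jl + d_j g_il - d_l g_ij): [ss,s] = E_s/2 = 36, [ss,t] = F_s - E_t/2 = 7, [st,s] = E_t/2 = 0, [st,t] = G_s/2 = 0, [tt,s] = F_t - G_s/2 = 18, [tt,t] = G_t/2 = 7/2
Gamma^s_ij = (G*[ij,s] - F*[ij,t])/(EG - F^2), Gamma^t_ij = (E*[ij,t] - F*[ij,s])/(EG - F^2)

Answer: Gamma_sss = 1296/1381, Gamma_sst = 0, Gamma_stt = 648/1381, Gamma_tss = 252/1381, Gamma_tst = 0, Gamma_ttt = 126/1381


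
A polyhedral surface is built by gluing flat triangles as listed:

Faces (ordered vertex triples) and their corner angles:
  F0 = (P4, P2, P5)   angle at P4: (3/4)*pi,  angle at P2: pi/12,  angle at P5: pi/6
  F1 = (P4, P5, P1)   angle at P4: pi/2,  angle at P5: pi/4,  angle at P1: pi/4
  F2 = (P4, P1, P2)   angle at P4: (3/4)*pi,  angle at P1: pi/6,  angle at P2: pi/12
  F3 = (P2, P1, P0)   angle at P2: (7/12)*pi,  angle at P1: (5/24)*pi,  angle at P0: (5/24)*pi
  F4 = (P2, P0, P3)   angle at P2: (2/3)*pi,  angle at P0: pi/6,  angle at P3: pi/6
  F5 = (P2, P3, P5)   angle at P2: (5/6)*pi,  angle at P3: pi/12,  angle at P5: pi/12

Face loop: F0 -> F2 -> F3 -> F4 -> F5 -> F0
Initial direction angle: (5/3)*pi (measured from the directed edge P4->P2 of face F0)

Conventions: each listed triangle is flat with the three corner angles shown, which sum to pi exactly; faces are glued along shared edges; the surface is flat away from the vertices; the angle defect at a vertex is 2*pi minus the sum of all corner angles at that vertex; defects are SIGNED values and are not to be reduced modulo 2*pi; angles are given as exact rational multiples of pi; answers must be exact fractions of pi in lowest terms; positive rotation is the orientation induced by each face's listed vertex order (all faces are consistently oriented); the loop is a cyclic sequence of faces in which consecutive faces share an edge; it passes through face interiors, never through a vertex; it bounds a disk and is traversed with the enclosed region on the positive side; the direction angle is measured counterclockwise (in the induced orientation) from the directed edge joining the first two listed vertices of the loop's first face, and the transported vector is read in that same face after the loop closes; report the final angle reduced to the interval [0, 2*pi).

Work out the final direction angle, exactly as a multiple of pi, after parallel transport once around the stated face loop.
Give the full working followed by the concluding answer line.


enclosed vertex P2: corner angles sum to (9/4)*pi, defect = 2*pi - (9/4)*pi = -pi/4
by Gauss-Bonnet the loop rotates the vector by the enclosed defect sum (positive orientation, mod 2*pi)
final angle = (5/3)*pi - pi/4 = (17/12)*pi (mod 2*pi)

Answer: final direction angle = (17/12)*pi


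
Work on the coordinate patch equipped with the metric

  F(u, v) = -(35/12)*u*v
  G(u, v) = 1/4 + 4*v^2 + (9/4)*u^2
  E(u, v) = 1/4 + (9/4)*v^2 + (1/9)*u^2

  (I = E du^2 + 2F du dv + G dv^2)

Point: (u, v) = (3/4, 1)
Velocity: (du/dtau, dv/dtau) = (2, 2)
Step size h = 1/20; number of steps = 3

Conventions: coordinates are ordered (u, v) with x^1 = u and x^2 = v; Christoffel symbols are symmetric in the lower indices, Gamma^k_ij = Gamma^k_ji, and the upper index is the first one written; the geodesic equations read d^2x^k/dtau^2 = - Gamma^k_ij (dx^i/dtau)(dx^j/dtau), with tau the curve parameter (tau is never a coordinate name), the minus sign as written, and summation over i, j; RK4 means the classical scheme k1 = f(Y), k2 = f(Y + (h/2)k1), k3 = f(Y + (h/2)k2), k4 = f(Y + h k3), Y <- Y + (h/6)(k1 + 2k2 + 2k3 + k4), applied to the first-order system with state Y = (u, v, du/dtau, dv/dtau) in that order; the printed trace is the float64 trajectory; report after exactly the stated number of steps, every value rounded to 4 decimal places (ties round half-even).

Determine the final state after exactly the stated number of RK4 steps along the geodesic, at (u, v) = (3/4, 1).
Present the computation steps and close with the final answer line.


f(Y) = (du/dtau, dv/dtau, -Gamma^u_ij Y'^i Y'^j, -Gamma^v_ij Y'^i Y'^j) with the Gammas evaluated at the stage position; h = 0.050000; intermediate values shown to 6 dp
step 0: u = 0.7500, v = 1.0000, du/dtau = 2.0000, dv/dtau = 2.0000
step 1:
  k1: at (u, v) = (0.750000, 1.000000), (du/dtau, dv/dtau) = (2.000000, 2.000000); Gamma_uuu = -1.159790, Gamma_uuv = 1.722344, Gamma_uvv = -1.350256, Gamma_vuu = -1.396706, Gamma_vuv = 0.989032, Gamma_vvv = 0.189700; k1 = (2.000000, 2.000000, -3.738570, -3.084230)
  k2: at (u, v) = (0.800000, 1.050000), (du/dtau, dv/dtau) = (1.906536, 1.922894); Gamma_uuu = -1.149795, Gamma_uuv = 1.697429, Gamma_uvv = -1.345889, Gamma_vuu = -1.351147, Gamma_vuv = 0.976836, Gamma_vvv = 0.147963; k2 = (1.906536, 1.922894, -3.289961, -2.798135)
  k3: at (u, v) = (0.797663, 1.048072), (du/dtau, dv/dtau) = (1.917751, 1.930047); Gamma_uuu = -1.149480, Gamma_uuv = 1.697450, Gamma_uvv = -1.344677, Gamma_vuu = -1.352644, Gamma_vuv = 0.976679, Gamma_vvv = 0.150357; k3 = (1.917751, 1.930047, -3.329156, -2.815436)
  k4: at (u, v) = (0.845888, 1.096502), (du/dtau, dv/dtau) = (1.833542, 1.859228); Gamma_uuu = -1.137645, Gamma_uuv = 1.671934, Gamma_uvv = -1.337536, Gamma_vuu = -1.310935, Gamma_vuv = 0.963573, Gamma_vvv = 0.115100; k4 = (1.833542, 1.859228, -2.951031, -2.560257)
  Y <- Y + (h/6)(k1 + 2k2 + 2k3 + k4): u = 0.8457, v = 1.0964, du/dtau = 1.8339, dv/dtau = 1.8594
step 2:
  k1: at (u, v) = (0.845684, 1.096376), (du/dtau, dv/dtau) = (1.833935, 1.859403); Gamma_uuu = -1.137546, Gamma_uuv = 1.671827, Gamma_uvv = -1.337299, Gamma_vuu = -1.311002, Gamma_vuv = 0.963492, Gamma_vvv = 0.115346; k1 = (1.833935, 1.859403, -2.952462, -2.560539)
  k2: at (u, v) = (0.891533, 1.142861), (du/dtau, dv/dtau) = (1.760123, 1.795390); Gamma_uuu = -1.124150, Gamma_uuv = 1.645803, Gamma_uvv = -1.327298, Gamma_vuu = -1.272979, Gamma_vuv = 0.949611, Gamma_vvv = 0.086329; k2 = (1.760123, 1.795390, -2.640729, -2.336285)
  k3: at (u, v) = (0.889687, 1.141261), (du/dtau, dv/dtau) = (1.767916, 1.800996); Gamma_uuu = -1.124193, Gamma_uuv = 1.646128, Gamma_uvv = -1.326814, Gamma_vuu = -1.274126, Gamma_vuv = 0.949716, Gamma_vvv = 0.087794; k3 = (1.767916, 1.800996, -2.665246, -2.350261)
  k4: at (u, v) = (0.934080, 1.186426), (du/dtau, dv/dtau) = (1.700672, 1.741890); Gamma_uuu = -1.110109, Gamma_uuv = 1.620295, Gamma_uvv = -1.315464, Gamma_vuu = -1.238987, Gamma_vuv = 0.935666, Gamma_vvv = 0.062947; k4 = (1.700672, 1.741890, -2.397764, -2.151095)
  Y <- Y + (h/6)(k1 + 2k2 + 2k3 + k4): u = 0.9339, v = 1.1863, du/dtau = 1.7009, dv/dtau = 1.7420
step 3:
  k1: at (u, v) = (0.933940, 1.186326), (du/dtau, dv/dtau) = (1.700917, 1.742030); Gamma_uuu = -1.110075, Gamma_uuv = 1.620264, Gamma_uvv = -1.315360, Gamma_vuu = -1.239043, Gamma_vuv = 0.935640, Gamma_vvv = 0.063079; k1 = (1.700917, 1.742030, -2.398579, -2.151420)
  k2: at (u, v) = (0.976463, 1.229877), (du/dtau, dv/dtau) = (1.640952, 1.688245); Gamma_uuu = -1.095492, Gamma_uuv = 1.594730, Gamma_uvv = -1.302688, Gamma_vuu = -1.206712, Gamma_vuv = 0.921522, Gamma_vvv = 0.042219; k2 = (1.640952, 1.688245, -2.173117, -1.976829)
  k3: at (u, v) = (0.974964, 1.228533), (du/dtau, dv/dtau) = (1.646589, 1.692610); Gamma_uuu = -1.095673, Gamma_uuv = 1.595147, Gamma_uvv = -1.302544, Gamma_vuu = -1.207603, Gamma_vuv = 0.921719, Gamma_vvv = 0.043162; k3 = (1.646589, 1.692610, -2.189111, -1.987260)
  k4: at (u, v) = (1.016269, 1.270957), (du/dtau, dv/dtau) = (1.591461, 1.642667); Gamma_uuu = -1.080964, Gamma_uuv = 1.570159, Gamma_uvv = -1.289288, Gamma_vuu = -1.177502, Gamma_vuv = 0.907769, Gamma_vvv = 0.025095; k4 = (1.591461, 1.642667, -1.992783, -1.831653)
  Y <- Y + (h/6)(k1 + 2k2 + 2k3 + k4): u = 1.0162, v = 1.2709, du/dtau = 1.5916, dv/dtau = 1.6428

Answer: u = 1.0162, v = 1.2709, du/dtau = 1.5916, dv/dtau = 1.6428


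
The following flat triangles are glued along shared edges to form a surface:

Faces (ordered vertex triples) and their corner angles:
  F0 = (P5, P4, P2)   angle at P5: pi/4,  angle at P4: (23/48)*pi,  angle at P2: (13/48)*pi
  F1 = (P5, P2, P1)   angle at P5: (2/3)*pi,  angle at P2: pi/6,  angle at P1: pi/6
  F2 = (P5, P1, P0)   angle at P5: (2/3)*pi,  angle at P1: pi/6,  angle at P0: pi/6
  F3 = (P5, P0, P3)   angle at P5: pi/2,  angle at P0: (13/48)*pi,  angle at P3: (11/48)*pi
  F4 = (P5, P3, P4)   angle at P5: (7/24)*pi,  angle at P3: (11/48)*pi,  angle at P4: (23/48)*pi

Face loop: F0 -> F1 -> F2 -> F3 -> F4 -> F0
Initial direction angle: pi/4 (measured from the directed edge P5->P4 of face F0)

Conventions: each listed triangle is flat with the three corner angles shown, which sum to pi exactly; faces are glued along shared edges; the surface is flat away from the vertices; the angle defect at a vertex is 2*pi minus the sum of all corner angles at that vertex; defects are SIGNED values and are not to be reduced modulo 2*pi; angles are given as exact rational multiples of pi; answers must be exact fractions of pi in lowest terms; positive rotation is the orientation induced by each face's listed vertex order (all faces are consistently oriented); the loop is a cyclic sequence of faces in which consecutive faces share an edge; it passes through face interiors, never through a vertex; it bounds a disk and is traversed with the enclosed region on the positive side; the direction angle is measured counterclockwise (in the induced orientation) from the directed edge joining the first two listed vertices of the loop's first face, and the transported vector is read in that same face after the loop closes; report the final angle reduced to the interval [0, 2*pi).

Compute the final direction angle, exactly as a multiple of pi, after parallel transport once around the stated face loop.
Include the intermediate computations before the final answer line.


enclosed vertex P5: corner angles sum to (19/8)*pi, defect = 2*pi - (19/8)*pi = (-3/8)*pi
holonomy = initial angle + sum of enclosed defects (mod 2*pi), positive in the induced orientation
final angle = pi/4 - (3/8)*pi = (15/8)*pi (mod 2*pi)

Answer: final direction angle = (15/8)*pi


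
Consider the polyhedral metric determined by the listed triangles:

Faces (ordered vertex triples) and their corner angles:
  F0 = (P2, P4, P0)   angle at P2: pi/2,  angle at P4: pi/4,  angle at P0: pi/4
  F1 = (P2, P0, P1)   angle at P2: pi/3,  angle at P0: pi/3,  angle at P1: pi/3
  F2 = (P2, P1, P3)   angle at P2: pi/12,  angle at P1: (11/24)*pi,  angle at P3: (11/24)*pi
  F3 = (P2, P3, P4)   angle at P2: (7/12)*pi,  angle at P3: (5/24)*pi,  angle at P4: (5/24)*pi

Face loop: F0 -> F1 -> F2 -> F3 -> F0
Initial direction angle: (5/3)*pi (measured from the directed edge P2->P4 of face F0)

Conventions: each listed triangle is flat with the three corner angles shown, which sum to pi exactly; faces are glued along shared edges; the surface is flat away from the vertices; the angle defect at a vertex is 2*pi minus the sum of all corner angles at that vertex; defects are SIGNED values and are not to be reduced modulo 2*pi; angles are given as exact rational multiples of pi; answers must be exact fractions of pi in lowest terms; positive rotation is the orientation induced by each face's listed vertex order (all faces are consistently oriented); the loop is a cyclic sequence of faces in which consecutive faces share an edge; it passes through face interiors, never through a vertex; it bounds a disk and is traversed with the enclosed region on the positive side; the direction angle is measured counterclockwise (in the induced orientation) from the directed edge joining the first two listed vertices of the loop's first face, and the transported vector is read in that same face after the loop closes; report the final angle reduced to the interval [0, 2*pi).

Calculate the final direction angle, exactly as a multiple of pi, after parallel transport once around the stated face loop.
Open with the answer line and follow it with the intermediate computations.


Answer: final direction angle = pi/6

enclosed vertex P2: corner angles sum to (3/2)*pi, defect = 2*pi - (3/2)*pi = pi/2
holonomy = initial angle + sum of enclosed defects (mod 2*pi), positive in the induced orientation
final angle = (5/3)*pi + pi/2 = pi/6 (mod 2*pi)


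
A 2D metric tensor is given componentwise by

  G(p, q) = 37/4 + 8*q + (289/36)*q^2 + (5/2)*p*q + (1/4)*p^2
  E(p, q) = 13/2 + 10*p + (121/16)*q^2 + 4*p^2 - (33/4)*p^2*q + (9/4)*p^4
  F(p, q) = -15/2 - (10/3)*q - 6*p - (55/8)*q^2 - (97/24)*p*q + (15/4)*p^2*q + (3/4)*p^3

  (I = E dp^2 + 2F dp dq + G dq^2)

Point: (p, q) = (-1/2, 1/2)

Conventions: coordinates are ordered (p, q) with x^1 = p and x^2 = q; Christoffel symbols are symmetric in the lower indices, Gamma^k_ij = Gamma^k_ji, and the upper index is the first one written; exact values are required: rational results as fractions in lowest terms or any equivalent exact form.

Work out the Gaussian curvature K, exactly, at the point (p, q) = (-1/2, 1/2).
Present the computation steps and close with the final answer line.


E = 7/2, F = -13/2, G = 529/36, EG - F^2 = 661/72 at the point
E_p = 9, E_q = 11/2, F_p = -28/3, F_q = -29/4, G_p = 1, G_q = 133/9
E_qq = 121/8, F_pq = -187/24, G_pp = 1/2
Compute both Brioschi determinants and normalise by (EG - F^2)^2.
M1 = [[-E_qq/2 + F_pq - G_pp/2, E_p/2, F_p - E_q/2], [F_q - G_p/2, E, F], [G_q/2, F, G]] = [[-749/48, 9/2, -145/12], [-31/4, 7/2, -13/2], [133/18, -13/2, 529/36]]; det M1 = -164875/1152
M2 = [[0, E_q/2, G_p/2], [E_q/2, E, F], [G_p/2, F, G]] = [[0, 11/4, 1/2], [11/4, 7/2, -13/2], [1/2, -13/2, 529/36]]; det M2 = -74809/576
det M1 - det M2 = -15257/1152; K = -15257/1152 / (661/72)^2 = -137313/873842

Answer: K = -137313/873842


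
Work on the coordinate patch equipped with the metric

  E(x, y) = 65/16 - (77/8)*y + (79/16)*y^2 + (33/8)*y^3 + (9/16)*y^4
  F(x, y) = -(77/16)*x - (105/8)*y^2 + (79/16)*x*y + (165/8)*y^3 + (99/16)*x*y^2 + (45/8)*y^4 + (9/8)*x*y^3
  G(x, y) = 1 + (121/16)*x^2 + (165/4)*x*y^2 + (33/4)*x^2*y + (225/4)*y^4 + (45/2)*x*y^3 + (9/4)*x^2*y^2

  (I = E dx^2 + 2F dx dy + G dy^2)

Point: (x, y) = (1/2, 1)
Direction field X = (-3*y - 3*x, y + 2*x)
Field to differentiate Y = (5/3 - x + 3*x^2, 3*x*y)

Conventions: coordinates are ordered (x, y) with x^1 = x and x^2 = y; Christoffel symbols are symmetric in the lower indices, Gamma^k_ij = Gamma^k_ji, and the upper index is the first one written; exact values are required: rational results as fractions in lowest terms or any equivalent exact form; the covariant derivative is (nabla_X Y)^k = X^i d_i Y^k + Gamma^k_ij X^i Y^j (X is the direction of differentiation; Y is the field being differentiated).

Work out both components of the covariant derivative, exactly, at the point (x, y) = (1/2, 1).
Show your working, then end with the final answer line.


E = 65/16, F = 539/32, G = 5993/64 at the point
E_x = 0, E_y = 119/8, F_x = 119/16, F_y = 2191/32, G_x = 1309/16, G_y = 4851/16
EG - F^2 = 6189/64;  g^inv = (64/6189) * [[5993/64, -539/32], [-539/32, 65/16]]
first-kind symbols [ij,l] = (1/2)(d_i g_jl + d_j g_il - d_l g_ij): [xx,x] = E_x/2 = 0, [xx,y] = F_x - E_y/2 = 0, [xy,x] = E_y/2 = 119/16, [xy,y] = G_x/2 = 1309/32, [yy,x] = F_y - G_x/2 = 441/16, [yy,y] = G_y/2 = 4851/32
Gamma^x_ij = (G*[ij,x] - F*[ij,y])/(EG - F^2), Gamma^y_ij = (E*[ij,y] - F*[ij,x])/(EG - F^2)
Gamma_xxx = 0, Gamma_xxy = 476/6189, Gamma_xyy = 588/2063, Gamma_yxx = 0, Gamma_yxy = 2618/6189, Gamma_yyy = 3234/2063
X = (-9/2, 2), Y = (23/12, 3/2) at the point

Answer: (nabla_X Y)^x = -155392/18567, (nabla_X Y)^y = -130543/18567


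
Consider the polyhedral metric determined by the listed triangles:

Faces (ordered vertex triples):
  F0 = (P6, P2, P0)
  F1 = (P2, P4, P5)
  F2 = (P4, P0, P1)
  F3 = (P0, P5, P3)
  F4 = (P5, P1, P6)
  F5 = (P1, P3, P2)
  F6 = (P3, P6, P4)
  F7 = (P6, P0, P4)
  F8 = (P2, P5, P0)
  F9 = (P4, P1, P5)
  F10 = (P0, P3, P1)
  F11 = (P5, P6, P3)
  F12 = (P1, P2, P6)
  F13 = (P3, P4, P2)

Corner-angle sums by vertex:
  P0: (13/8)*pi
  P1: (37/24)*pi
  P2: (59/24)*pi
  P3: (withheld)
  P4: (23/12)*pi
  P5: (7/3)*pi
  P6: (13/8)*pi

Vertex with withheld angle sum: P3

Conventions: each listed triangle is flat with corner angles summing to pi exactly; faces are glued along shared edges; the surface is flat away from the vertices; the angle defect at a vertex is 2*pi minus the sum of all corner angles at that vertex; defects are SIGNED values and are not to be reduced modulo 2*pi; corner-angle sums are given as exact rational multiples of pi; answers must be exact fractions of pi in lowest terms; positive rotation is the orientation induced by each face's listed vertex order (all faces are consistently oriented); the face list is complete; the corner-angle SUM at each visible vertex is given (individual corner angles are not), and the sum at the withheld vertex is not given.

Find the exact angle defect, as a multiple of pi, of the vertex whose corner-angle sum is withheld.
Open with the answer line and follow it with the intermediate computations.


Answer: defect(P3) = -pi/2

V = 7, E = 21, F = 14; chi = V - E + F = 0
Gauss-Bonnet: total defect = 2*pi*chi = 0; visible defects sum to pi/2


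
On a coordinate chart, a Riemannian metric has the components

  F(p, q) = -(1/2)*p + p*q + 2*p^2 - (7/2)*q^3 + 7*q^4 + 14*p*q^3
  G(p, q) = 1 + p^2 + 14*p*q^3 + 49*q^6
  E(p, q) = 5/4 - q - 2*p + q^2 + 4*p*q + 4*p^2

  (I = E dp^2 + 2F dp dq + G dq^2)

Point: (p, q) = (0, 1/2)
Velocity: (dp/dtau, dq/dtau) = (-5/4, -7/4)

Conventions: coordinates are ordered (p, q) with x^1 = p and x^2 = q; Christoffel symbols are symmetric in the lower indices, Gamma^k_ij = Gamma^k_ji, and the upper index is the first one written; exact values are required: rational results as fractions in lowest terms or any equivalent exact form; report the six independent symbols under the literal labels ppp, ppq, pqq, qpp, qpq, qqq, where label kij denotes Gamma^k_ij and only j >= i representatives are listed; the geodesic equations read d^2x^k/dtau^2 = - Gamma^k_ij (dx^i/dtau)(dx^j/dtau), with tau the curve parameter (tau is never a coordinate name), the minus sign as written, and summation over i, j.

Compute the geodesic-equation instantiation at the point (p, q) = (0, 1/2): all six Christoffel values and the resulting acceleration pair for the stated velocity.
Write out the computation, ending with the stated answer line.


E = 1, F = 0, G = 113/64 at the point
E_p = 0, E_q = 0, F_p = 7/4, F_q = 7/8, G_p = 7/4, G_q = 147/16
EG - F^2 = 113/64;  g^inv = (64/113) * [[113/64, 0], [0, 1]]
first-kind symbols [ij,l] = (1/2)(d_i g_jl + d_j g_il - d_l g_ij): [pp,p] = E_p/2 = 0, [pp,q] = F_p - E_q/2 = 7/4, [pq,p] = E_q/2 = 0, [pq,q] = G_p/2 = 7/8, [qq,p] = F_q - G_p/2 = 0, [qq,q] = G_q/2 = 147/32
Gamma^p_ij = (G*[ij,p] - F*[ij,q])/(EG - F^2), Gamma^q_ij = (E*[ij,q] - F*[ij,p])/(EG - F^2)
Gamma_ppp = 0, Gamma_ppq = 0, Gamma_pqq = 0, Gamma_qpp = 112/113, Gamma_qpq = 56/113, Gamma_qqq = 294/113
d^2p/dtau^2 = -(Gamma_ppp*(-5/4)^2 + 2*Gamma_ppq*(-5/4)*(-7/4) + Gamma_pqq*(-7/4)^2) = 0
d^2q/dtau^2 = -(Gamma_qpp*(-5/4)^2 + 2*Gamma_qpq*(-5/4)*(-7/4) + Gamma_qqq*(-7/4)^2) = -10563/904

Answer: Gamma_ppp = 0, Gamma_ppq = 0, Gamma_pqq = 0, Gamma_qpp = 112/113, Gamma_qpq = 56/113, Gamma_qqq = 294/113; accelerations (d^2p/dtau^2, d^2q/dtau^2) = (0, -10563/904)


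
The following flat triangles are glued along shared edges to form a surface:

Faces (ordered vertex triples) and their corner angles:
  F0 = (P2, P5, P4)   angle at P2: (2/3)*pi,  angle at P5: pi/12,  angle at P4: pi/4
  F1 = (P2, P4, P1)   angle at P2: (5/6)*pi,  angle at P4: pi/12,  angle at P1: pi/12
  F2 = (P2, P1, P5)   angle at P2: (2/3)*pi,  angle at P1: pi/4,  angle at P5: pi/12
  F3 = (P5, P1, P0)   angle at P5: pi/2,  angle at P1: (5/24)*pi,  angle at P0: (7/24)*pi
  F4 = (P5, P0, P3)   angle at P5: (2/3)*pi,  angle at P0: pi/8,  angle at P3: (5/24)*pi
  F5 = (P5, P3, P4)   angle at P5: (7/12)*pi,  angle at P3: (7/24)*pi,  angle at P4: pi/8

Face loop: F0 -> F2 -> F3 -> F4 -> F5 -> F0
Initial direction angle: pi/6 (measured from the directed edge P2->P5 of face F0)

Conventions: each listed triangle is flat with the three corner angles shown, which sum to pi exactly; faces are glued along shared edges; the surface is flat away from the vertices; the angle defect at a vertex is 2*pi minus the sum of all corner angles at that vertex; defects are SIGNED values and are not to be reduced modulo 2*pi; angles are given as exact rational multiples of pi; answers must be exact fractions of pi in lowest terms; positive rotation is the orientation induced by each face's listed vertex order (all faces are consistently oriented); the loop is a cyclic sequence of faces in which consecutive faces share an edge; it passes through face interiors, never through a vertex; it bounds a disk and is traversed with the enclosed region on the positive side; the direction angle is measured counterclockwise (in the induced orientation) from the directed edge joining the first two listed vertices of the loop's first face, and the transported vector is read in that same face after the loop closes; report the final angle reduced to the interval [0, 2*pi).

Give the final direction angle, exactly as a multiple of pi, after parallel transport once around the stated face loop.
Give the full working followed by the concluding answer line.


enclosed vertex P5: corner angles sum to (23/12)*pi, defect = 2*pi - (23/12)*pi = pi/12
holonomy = initial angle + sum of enclosed defects (mod 2*pi), positive in the induced orientation
final angle = pi/6 + pi/12 = pi/4 (mod 2*pi)

Answer: final direction angle = pi/4


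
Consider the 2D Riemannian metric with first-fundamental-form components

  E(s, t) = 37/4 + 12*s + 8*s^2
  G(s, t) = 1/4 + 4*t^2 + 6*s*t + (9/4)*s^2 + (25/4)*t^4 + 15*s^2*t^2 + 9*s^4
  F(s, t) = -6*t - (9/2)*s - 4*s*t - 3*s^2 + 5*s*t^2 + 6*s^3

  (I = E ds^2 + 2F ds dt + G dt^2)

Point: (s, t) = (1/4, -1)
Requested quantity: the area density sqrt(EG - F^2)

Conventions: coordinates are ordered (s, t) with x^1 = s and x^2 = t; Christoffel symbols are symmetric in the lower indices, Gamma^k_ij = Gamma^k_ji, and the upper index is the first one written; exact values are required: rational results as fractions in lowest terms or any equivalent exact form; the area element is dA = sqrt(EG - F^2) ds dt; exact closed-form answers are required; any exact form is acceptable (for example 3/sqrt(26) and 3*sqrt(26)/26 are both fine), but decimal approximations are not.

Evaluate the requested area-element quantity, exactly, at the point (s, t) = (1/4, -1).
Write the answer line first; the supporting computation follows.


Answer: sqrt(EG - F^2) = 3*sqrt(9046)/32

E = 51/4, F = 225/32, G = 2589/256; EG - F^2 = 40707/512


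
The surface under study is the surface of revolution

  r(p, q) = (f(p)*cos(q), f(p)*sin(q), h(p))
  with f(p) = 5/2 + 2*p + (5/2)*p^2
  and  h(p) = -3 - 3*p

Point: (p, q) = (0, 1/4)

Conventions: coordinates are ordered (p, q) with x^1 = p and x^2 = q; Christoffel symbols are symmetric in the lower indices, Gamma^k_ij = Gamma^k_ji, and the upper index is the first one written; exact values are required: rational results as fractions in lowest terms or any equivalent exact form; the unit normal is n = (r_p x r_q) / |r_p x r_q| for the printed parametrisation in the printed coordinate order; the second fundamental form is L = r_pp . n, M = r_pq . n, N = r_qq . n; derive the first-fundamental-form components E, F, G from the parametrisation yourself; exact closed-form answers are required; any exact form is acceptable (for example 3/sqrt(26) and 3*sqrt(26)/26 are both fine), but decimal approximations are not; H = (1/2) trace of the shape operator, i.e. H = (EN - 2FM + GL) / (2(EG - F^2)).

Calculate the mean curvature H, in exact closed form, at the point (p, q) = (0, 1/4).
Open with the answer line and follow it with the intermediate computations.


Answer: H = -3*sqrt(13)/1690

f = 5/2, f' = 2, f'' = 5, h' = -3, h'' = 0
E = 13, F = 0, G = 25/4; answer radicand W^2 = 13
unnormalised second-form numerators: l = 15, m = 0, n = -15/2; L = l/sqrt(13), and similarly M = m/sqrt(W^2), N = n/sqrt(W^2)
H = (E*n - 2*F*m + G*l) / (2*(EG - F^2)*sqrt(W^2)); E*n - 2*F*m + G*l = -15/4, EG - F^2 = 325/4, so H = (-3/130)/sqrt(13)


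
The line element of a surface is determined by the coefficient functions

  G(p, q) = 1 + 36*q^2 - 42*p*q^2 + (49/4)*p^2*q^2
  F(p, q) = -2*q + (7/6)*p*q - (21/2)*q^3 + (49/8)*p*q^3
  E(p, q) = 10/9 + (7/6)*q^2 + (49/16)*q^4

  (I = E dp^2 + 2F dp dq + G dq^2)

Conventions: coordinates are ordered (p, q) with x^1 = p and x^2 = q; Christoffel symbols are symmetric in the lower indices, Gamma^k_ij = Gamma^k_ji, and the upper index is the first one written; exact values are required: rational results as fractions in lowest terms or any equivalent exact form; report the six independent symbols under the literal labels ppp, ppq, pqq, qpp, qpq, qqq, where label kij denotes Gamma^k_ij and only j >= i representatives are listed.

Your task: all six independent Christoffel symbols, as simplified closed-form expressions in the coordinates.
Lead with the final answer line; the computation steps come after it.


Answer: Gamma_ppp = 0, Gamma_ppq = (882*q^3 + 168*q)/(1764*p^2*q^2 - 6048*p*q^2 + 441*q^4 + 5352*q^2 + 160), Gamma_pqq = (882*p*q^2 + 168*p - 1512*q^2 - 288)/(1764*p^2*q^2 - 6048*p*q^2 + 441*q^4 + 5352*q^2 + 160), Gamma_qpp = 0, Gamma_qpq = (1764*p*q^2 - 3024*q^2)/(1764*p^2*q^2 - 6048*p*q^2 + 441*q^4 + 5352*q^2 + 160), Gamma_qqq = (1764*p^2*q - 6048*p*q + 5184*q)/(1764*p^2*q^2 - 6048*p*q^2 + 441*q^4 + 5352*q^2 + 160)

E = 10/9 + (7/6)*q^2 + (49/16)*q^4; F = -2*q + (7/6)*p*q - (21/2)*q^3 + (49/8)*p*q^3; G = 1 + 36*q^2 - 42*p*q^2 + (49/4)*p^2*q^2
Gamma^k_ij = (1/2) g^{kl} (d_i g_jl + d_j g_il - d_l g_ij), with g^inv = (1/(EG-F^2)) [[G, -F], [-F, E]]
first partials: E_p = 0, E_q = (7/3)*q + (49/4)*q^3, F_p = (7/6)*q + (49/8)*q^3, F_q = -2 + (7/6)*p - (63/2)*q^2 + (147/8)*p*q^2, G_p = -42*q^2 + (49/2)*p*q^2, G_q = 72*q - 84*p*q + (49/2)*p^2*q
D = EG - F^2 = 10/9 + (223/6)*q^2 - 42*p*q^2 + (49/16)*q^4 + (49/4)*p^2*q^2
expanded: Gamma^p_pp = (G E_p - 2F F_p + F E_q)/(2D), Gamma^p_pq = (G E_q - F G_p)/(2D), Gamma^p_qq = (2G F_q - G G_p - F G_q)/(2D), Gamma^q_pp = (2E F_p - E E_q - F E_p)/(2D), Gamma^q_pq = (E G_p - F E_q)/(2D), Gamma^q_qq = (E G_q - 2F F_q + F G_p)/(2D); substitute and cancel common factors


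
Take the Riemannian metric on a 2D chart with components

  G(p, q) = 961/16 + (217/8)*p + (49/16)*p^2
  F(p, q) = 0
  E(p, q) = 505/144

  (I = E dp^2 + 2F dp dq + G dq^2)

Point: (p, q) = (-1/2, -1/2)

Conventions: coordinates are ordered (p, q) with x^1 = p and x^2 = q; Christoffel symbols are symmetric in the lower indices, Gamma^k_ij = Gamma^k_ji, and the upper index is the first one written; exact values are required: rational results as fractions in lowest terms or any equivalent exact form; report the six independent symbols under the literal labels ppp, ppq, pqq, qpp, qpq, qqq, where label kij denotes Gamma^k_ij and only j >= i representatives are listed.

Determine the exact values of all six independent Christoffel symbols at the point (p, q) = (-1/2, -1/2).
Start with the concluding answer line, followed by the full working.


Answer: Gamma_ppp = 0, Gamma_ppq = 0, Gamma_pqq = -693/202, Gamma_qpp = 0, Gamma_qpq = 14/55, Gamma_qqq = 0

E = 505/144, F = 0, G = 3025/64 at the point
E_p = 0, E_q = 0, F_p = 0, F_q = 0, G_p = 385/16, G_q = 0
EG - F^2 = 1527625/9216;  g^inv = (9216/1527625) * [[3025/64, 0], [0, 505/144]]
first-kind symbols [ij,l] = (1/2)(d_i g_jl + d_j g_il - d_l g_ij): [pp,p] = E_p/2 = 0, [pp,q] = F_p - E_q/2 = 0, [pq,p] = E_q/2 = 0, [pq,q] = G_p/2 = 385/32, [qq,p] = F_q - G_p/2 = -385/32, [qq,q] = G_q/2 = 0
Gamma^p_ij = (G*[ij,p] - F*[ij,q])/(EG - F^2), Gamma^q_ij = (E*[ij,q] - F*[ij,p])/(EG - F^2)


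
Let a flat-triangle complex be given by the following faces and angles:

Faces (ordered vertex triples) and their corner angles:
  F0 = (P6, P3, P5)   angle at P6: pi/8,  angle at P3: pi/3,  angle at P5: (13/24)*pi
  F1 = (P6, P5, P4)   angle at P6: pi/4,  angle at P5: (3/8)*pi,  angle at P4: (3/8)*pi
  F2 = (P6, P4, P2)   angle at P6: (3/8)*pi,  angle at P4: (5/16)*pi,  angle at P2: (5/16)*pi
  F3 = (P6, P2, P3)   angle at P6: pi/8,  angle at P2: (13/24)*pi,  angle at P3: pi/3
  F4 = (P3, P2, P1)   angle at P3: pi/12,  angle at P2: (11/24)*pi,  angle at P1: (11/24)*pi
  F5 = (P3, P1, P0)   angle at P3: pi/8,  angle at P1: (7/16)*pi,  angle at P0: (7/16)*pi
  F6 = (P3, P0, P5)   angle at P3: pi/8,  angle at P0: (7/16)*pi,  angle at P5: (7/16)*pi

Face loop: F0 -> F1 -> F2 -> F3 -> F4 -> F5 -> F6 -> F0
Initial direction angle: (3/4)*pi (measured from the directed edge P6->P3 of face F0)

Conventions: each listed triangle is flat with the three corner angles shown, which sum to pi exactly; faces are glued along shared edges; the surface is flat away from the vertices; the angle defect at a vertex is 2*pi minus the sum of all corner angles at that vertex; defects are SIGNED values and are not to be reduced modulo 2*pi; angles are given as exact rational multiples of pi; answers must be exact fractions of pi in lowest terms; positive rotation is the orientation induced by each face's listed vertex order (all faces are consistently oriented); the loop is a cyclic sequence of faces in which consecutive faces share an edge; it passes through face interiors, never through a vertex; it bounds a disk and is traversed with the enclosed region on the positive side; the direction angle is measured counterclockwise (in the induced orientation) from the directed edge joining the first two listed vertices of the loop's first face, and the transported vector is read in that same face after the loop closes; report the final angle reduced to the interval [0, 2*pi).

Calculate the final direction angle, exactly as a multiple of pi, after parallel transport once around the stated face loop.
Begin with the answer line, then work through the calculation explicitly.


Answer: final direction angle = (7/8)*pi

enclosed vertex P3: corner angles sum to pi, defect = 2*pi - pi = pi
enclosed vertex P6: corner angles sum to (7/8)*pi, defect = 2*pi - (7/8)*pi = (9/8)*pi
the rotation equals the total enclosed defect, so the final angle is initial + defects (mod 2*pi)
final angle = (3/4)*pi + (17/8)*pi = (7/8)*pi (mod 2*pi)


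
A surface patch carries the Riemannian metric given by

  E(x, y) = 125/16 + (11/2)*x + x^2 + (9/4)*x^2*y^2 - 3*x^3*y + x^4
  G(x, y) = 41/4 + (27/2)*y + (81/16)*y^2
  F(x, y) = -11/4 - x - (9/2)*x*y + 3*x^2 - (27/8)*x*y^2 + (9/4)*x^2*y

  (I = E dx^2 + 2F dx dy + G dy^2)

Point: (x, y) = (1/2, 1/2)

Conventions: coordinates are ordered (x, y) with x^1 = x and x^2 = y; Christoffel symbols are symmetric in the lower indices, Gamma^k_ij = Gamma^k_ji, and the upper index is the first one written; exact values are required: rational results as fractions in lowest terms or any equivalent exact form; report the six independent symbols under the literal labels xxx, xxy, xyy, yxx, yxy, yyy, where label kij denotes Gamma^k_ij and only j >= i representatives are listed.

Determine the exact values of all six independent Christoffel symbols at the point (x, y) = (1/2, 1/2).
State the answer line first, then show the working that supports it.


Answer: Gamma_xxx = 119925/376018, Gamma_xxy = 3507/376018, Gamma_xyy = -54675/376018, Gamma_yxx = 23437/376018, Gamma_yxy = 723/376018, Gamma_yyy = 179793/376018

E = 693/64, F = -241/64, G = 1169/64 at the point
E_x = 103/16, E_y = 3/16, F_x = 1/32, F_y = -27/8, G_x = 0, G_y = 297/16
EG - F^2 = 188009/1024;  g^inv = (1024/188009) * [[1169/64, 241/64], [241/64, 693/64]]
first-kind symbols [ij,l] = (1/2)(d_i g_jl + d_j g_il - d_l g_ij): [xx,x] = E_x/2 = 103/32, [xx,y] = F_x - E_y/2 = -1/16, [xy,x] = E_y/2 = 3/32, [xy,y] = G_x/2 = 0, [yy,x] = F_y - G_x/2 = -27/8, [yy,y] = G_y/2 = 297/32
Gamma^x_ij = (G*[ij,x] - F*[ij,y])/(EG - F^2), Gamma^y_ij = (E*[ij,y] - F*[ij,x])/(EG - F^2)


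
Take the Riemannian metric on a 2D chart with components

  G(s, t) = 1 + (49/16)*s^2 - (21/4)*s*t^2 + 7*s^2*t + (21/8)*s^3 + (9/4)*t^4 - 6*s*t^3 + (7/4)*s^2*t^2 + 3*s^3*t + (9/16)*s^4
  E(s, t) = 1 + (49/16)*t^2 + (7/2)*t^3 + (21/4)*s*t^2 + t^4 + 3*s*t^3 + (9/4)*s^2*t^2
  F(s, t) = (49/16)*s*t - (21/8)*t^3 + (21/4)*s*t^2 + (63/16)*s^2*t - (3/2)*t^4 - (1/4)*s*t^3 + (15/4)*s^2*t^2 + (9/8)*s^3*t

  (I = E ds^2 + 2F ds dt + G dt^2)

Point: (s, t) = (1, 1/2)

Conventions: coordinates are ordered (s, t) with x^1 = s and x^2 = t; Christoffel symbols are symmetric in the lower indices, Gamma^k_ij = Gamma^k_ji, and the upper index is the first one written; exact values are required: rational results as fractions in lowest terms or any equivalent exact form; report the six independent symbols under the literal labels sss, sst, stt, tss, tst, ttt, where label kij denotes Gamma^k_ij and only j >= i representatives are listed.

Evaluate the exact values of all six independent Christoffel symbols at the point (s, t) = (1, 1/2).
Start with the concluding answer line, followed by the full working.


Answer: Gamma_sss = 45/457, Gamma_sst = 255/457, Gamma_stt = 30/457, Gamma_tss = 75/457, Gamma_tst = 425/457, Gamma_ttt = 50/457

E = 289/64, F = 375/64, G = 689/64 at the point
E_s = 45/16, E_t = 255/16, F_s = 165/16, F_t = 455/32, G_s = 425/16, G_t = 25/8
EG - F^2 = 457/32;  g^inv = (32/457) * [[689/64, -375/64], [-375/64, 289/64]]
first-kind symbols [ij,l] = (1/2)(d_i g_jl + d_j g_il - d_l g_ij): [ss,s] = E_s/2 = 45/32, [ss,t] = F_s - E_t/2 = 75/32, [st,s] = E_t/2 = 255/32, [st,t] = G_s/2 = 425/32, [tt,s] = F_t - G_s/2 = 15/16, [tt,t] = G_t/2 = 25/16
Gamma^s_ij = (G*[ij,s] - F*[ij,t])/(EG - F^2), Gamma^t_ij = (E*[ij,t] - F*[ij,s])/(EG - F^2)


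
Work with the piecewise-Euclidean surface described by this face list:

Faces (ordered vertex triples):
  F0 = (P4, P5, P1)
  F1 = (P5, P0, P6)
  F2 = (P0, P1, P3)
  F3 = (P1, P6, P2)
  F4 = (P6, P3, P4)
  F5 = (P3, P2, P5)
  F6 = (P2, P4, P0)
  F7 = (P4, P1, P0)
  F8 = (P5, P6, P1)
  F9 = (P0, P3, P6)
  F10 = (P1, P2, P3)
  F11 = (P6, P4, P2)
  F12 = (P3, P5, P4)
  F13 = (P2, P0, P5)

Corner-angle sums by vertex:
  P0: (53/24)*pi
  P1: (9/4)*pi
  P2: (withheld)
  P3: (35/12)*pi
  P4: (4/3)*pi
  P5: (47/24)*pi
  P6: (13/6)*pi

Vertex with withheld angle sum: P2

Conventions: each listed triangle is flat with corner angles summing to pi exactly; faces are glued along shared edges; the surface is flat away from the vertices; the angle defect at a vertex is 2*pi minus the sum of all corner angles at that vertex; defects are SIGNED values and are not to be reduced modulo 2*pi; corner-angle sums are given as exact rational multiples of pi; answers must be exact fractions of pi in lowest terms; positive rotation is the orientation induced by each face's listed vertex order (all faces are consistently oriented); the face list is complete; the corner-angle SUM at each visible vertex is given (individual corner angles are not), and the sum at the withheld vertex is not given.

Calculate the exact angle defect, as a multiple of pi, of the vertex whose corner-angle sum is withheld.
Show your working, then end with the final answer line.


V = 7, E = 21, F = 14; chi = V - E + F = 0
Gauss-Bonnet: total defect = 2*pi*chi = 0; visible defects sum to (-5/6)*pi

Answer: defect(P2) = (5/6)*pi


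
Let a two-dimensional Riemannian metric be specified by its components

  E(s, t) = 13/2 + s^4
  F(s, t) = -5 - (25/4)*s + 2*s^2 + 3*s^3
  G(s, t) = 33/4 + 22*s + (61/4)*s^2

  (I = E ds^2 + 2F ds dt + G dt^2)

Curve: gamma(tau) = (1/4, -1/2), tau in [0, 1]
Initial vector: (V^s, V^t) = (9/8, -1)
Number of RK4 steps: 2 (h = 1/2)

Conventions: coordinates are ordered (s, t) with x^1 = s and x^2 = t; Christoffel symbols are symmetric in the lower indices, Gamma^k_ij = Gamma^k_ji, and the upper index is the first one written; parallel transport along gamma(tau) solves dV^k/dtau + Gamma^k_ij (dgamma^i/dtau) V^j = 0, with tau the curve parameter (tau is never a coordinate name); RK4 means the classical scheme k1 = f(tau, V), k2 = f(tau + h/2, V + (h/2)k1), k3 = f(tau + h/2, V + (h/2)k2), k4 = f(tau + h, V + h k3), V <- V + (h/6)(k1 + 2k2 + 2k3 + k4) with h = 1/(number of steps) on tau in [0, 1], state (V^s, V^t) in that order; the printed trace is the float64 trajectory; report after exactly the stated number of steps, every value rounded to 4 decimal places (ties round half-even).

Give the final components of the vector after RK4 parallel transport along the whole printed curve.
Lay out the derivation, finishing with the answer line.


gamma'(tau) = (0, 0); f(tau, V)^k = -Gamma^k_ij(gamma(tau)) gamma'^i(tau) V^j; h = 1/2; intermediate values shown to 6 dp
curve data and Christoffel symbols at the stage parameters:
  tau = 0.000000: gamma = (0.250000, -0.500000), gamma' = (0.000000, 0.000000); Gamma_sss = -0.538380, Gamma_sst = 1.727782, Gamma_stt = -3.975166, Gamma_tss = -0.552813, Gamma_tst = 1.758409, Gamma_ttt = -1.727782
  tau = 0.250000: gamma = (0.250000, -0.500000), gamma' = (0.000000, 0.000000); Gamma_sss = -0.538380, Gamma_sst = 1.727782, Gamma_stt = -3.975166, Gamma_tss = -0.552813, Gamma_tst = 1.758409, Gamma_ttt = -1.727782
  tau = 0.500000: gamma = (0.250000, -0.500000), gamma' = (0.000000, 0.000000); Gamma_sss = -0.538380, Gamma_sst = 1.727782, Gamma_stt = -3.975166, Gamma_tss = -0.552813, Gamma_tst = 1.758409, Gamma_ttt = -1.727782
  tau = 0.750000: gamma = (0.250000, -0.500000), gamma' = (0.000000, 0.000000); Gamma_sss = -0.538380, Gamma_sst = 1.727782, Gamma_stt = -3.975166, Gamma_tss = -0.552813, Gamma_tst = 1.758409, Gamma_ttt = -1.727782
  tau = 1.000000: gamma = (0.250000, -0.500000), gamma' = (0.000000, 0.000000); Gamma_sss = -0.538380, Gamma_sst = 1.727782, Gamma_stt = -3.975166, Gamma_tss = -0.552813, Gamma_tst = 1.758409, Gamma_ttt = -1.727782
step 0: V^s = 1.1250, V^t = -1.0000
step 1: k1 = (0.000000, 0.000000), k2 = (0.000000, 0.000000), k3 = (0.000000, 0.000000), k4 = (0.000000, 0.000000); V <- V + (h/6)(k1 + 2k2 + 2k3 + k4): V^s = 1.1250, V^t = -1.0000
step 2: k1 = (0.000000, 0.000000), k2 = (0.000000, 0.000000), k3 = (0.000000, 0.000000), k4 = (0.000000, 0.000000); V <- V + (h/6)(k1 + 2k2 + 2k3 + k4): V^s = 1.1250, V^t = -1.0000

Answer: V^s = 1.1250, V^t = -1.0000
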